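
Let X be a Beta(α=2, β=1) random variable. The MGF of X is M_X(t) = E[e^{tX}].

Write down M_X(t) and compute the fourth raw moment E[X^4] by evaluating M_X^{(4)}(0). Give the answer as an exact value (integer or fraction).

E[X^4] = M′′′′(0) = 1/3

M_X(t) = ₁F₁(2; 3; t)
M′(t) = 2*₁F₁(3; 4; t)/3
M′′(t) = ₁F₁(4; 5; t)/2
M′′′(t) = 2*₁F₁(5; 6; t)/5
M′′′′(t) = ₁F₁(6; 7; t)/3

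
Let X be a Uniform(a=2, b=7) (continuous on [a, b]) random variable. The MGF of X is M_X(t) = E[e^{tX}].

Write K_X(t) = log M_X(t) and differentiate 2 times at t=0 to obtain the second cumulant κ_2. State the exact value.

κ_2 = d^2K/dt^2 |_{t=0} = 25/12

M_X(t) = (e^(7*t) - e^(2*t))/(5*t)
K_X(t) = log M_X(t) = -log(t) + log(e^(7*t) - e^(2*t)) - log(5)
dK/dt = (7*t*e^(5*t) - 2*t - e^(5*t) + 1)/(t*e^(5*t) - t)
d^2K/dt^2 = (-25*t^2*e^(5*t) + e^(10*t) - 2*e^(5*t) + 1)/(t^2*e^(10*t) - 2*t^2*e^(5*t) + t^2)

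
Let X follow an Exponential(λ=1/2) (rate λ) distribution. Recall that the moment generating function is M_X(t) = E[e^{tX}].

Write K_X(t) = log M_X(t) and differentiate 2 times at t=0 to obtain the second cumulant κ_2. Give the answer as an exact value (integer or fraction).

κ_2 = K^(2)(0) = 4

M_X(t) = 1/(2*(1/2 - t))
K_X(t) = log M_X(t) = -log(1/2 - t) - log(2)
K^(2)(t) = 4/(4*t^2 - 4*t + 1)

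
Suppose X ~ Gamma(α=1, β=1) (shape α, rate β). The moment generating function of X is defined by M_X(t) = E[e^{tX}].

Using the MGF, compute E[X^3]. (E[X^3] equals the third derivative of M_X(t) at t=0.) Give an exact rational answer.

M_X(t) = 1/(1 - t)
M^(3)(t) = 6/(t^4 - 4*t^3 + 6*t^2 - 4*t + 1)

E[X^3] = M^(3)(0) = 6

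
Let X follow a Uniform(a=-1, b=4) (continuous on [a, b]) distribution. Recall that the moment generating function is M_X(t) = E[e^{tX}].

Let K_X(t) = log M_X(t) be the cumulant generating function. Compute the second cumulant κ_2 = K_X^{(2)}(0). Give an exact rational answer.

κ_2 = D^2[K](0) = 25/12

M_X(t) = (e^(4*t) - e^(-t))/(5*t)
K_X(t) = log M_X(t) = -log(t) + log(e^(4*t) - e^(-t)) - log(5)
D^2[K](t) = (-25*t^2*e^(5*t) + e^(10*t) - 2*e^(5*t) + 1)/(t^2*e^(10*t) - 2*t^2*e^(5*t) + t^2)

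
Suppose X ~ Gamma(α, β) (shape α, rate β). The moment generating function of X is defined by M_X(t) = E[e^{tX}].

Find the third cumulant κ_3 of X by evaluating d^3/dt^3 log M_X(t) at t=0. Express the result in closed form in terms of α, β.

κ_3 = K^(3)(0) = 2*α/β^3

M_X(t) = (β/(β - t))^α
K_X(t) = log M_X(t) = α*(log(β) - log(β - t))
K^(3)(t) = -2*α/(-β^3 + 3*β^2*t - 3*β*t^2 + t^3)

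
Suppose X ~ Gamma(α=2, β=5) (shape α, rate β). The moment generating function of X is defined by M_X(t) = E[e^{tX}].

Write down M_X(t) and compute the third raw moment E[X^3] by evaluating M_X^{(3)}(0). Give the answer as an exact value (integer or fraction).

M_X(t) = 25/(5 - t)^2
M′(t) = -50/(t^3 - 15*t^2 + 75*t - 125)
M′′(t) = 150/(t^4 - 20*t^3 + 150*t^2 - 500*t + 625)
M′′′(t) = -600/(t^5 - 25*t^4 + 250*t^3 - 1250*t^2 + 3125*t - 3125)

E[X^3] = M′′′(0) = 24/125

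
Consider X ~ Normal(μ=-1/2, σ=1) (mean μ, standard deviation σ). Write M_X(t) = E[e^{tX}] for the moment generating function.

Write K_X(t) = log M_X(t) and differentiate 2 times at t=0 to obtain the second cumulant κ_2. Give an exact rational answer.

M_X(t) = e^(t^2/2 - t/2)
K_X(t) = log M_X(t) = t^2/2 - t/2
dK/dt = t - 1/2
d^2K/dt^2 = 1

κ_2 = d^2K/dt^2 |_{t=0} = 1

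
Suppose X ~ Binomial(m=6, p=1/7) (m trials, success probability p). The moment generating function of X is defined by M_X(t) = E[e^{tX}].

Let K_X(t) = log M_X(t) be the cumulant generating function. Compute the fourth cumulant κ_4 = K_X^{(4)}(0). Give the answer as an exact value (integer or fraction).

κ_4 = K^(4)(0) = 468/2401

M_X(t) = (e^(t)/7 + 6/7)^6
K_X(t) = log M_X(t) = 6*log(e^(t)/7 + 6/7)
K^(4)(t) = (36*e^(3*t) - 864*e^(2*t) + 1296*e^(t))/(e^(4*t) + 24*e^(3*t) + 216*e^(2*t) + 864*e^(t) + 1296)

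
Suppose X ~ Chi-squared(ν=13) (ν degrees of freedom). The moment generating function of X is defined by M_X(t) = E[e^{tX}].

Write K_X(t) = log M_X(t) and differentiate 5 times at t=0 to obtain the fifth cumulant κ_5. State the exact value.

κ_5 = K^(5)(0) = 4992

M_X(t) = (1 - 2*t)^(-13/2)
K_X(t) = log M_X(t) = -13*log(1 - 2*t)/2
K^(5)(t) = -4992/(32*t^5 - 80*t^4 + 80*t^3 - 40*t^2 + 10*t - 1)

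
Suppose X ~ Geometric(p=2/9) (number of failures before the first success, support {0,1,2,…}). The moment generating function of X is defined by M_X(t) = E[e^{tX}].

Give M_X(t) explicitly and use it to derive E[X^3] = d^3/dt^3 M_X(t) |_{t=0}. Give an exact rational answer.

M_X(t) = 2/(9*(1 - 7*e^(t)/9))
M^(3)(t) = (686*e^(3*t) + 3528*e^(2*t) + 1134*e^(t))/(2401*e^(4*t) - 12348*e^(3*t) + 23814*e^(2*t) - 20412*e^(t) + 6561)

E[X^3] = M^(3)(0) = 1337/4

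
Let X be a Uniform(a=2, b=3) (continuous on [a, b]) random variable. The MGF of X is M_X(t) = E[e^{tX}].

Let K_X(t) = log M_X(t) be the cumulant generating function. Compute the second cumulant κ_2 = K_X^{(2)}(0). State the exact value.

M_X(t) = (e^(3*t) - e^(2*t))/t
K_X(t) = log M_X(t) = -log(t) + log(e^(3*t) - e^(2*t))
dK/dt = (3*t*e^(t) - 2*t - e^(t) + 1)/(t*e^(t) - t)
d^2K/dt^2 = (-t^2*e^(t) + e^(2*t) - 2*e^(t) + 1)/(t^2*e^(2*t) - 2*t^2*e^(t) + t^2)

κ_2 = d^2K/dt^2 |_{t=0} = 1/12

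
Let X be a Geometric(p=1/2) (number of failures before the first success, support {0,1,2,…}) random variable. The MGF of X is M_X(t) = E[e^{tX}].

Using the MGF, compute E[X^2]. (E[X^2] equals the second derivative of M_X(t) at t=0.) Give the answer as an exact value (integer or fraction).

M_X(t) = 1/(2*(1 - e^(t)/2))
dM/dt = e^(t)/(e^(2*t) - 4*e^(t) + 4)
d^2M/dt^2 = (-e^(2*t) - 2*e^(t))/(e^(3*t) - 6*e^(2*t) + 12*e^(t) - 8)

E[X^2] = d^2M/dt^2 |_{t=0} = 3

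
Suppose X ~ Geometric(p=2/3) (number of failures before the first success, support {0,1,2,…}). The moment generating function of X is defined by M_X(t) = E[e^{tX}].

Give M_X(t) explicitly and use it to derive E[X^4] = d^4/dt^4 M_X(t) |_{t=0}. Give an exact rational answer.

E[X^4] = M′′′′(0) = 10

M_X(t) = 2/(3*(1 - e^(t)/3))
M′(t) = 2*e^(t)/(e^(2*t) - 6*e^(t) + 9)
M′′(t) = (-2*e^(2*t) - 6*e^(t))/(e^(3*t) - 9*e^(2*t) + 27*e^(t) - 27)
M′′′(t) = (2*e^(3*t) + 24*e^(2*t) + 18*e^(t))/(e^(4*t) - 12*e^(3*t) + 54*e^(2*t) - 108*e^(t) + 81)
M′′′′(t) = (-2*e^(4*t) - 66*e^(3*t) - 198*e^(2*t) - 54*e^(t))/(e^(5*t) - 15*e^(4*t) + 90*e^(3*t) - 270*e^(2*t) + 405*e^(t) - 243)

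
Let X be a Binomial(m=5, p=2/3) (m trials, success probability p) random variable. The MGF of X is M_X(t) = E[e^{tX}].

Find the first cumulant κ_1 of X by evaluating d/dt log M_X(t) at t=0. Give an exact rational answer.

M_X(t) = (2*e^(t)/3 + 1/3)^5
K_X(t) = log M_X(t) = 5*log(2*e^(t)/3 + 1/3)
K^(1)(t) = 10*e^(t)/(2*e^(t) + 1)

κ_1 = K^(1)(0) = 10/3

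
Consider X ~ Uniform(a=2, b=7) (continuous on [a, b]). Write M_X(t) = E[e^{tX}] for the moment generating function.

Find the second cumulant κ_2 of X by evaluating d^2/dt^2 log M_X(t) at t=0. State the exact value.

M_X(t) = (e^(7*t) - e^(2*t))/(5*t)
K_X(t) = log M_X(t) = -log(t) + log(e^(7*t) - e^(2*t)) - log(5)
K^(2)(t) = (-25*t^2*e^(5*t) + e^(10*t) - 2*e^(5*t) + 1)/(t^2*e^(10*t) - 2*t^2*e^(5*t) + t^2)

κ_2 = K^(2)(0) = 25/12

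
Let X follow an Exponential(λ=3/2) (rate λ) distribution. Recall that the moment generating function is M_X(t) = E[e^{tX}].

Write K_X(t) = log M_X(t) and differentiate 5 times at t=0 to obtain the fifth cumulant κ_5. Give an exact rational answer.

M_X(t) = 3/(2*(3/2 - t))
K_X(t) = log M_X(t) = -log(3/2 - t) - log(2) + log(3)
K′(t) = -2/(2*t - 3)
K′′(t) = 4/(4*t^2 - 12*t + 9)
K′′′(t) = -16/(8*t^3 - 36*t^2 + 54*t - 27)
K′′′′(t) = 96/(16*t^4 - 96*t^3 + 216*t^2 - 216*t + 81)
K′′′′′(t) = -768/(32*t^5 - 240*t^4 + 720*t^3 - 1080*t^2 + 810*t - 243)

κ_5 = K′′′′′(0) = 256/81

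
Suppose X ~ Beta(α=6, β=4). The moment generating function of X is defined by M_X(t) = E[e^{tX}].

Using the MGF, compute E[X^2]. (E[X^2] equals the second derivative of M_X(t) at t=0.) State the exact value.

M_X(t) = ₁F₁(6; 10; t)
D^2[M](t) = 21*₁F₁(8; 12; t)/55

E[X^2] = D^2[M](0) = 21/55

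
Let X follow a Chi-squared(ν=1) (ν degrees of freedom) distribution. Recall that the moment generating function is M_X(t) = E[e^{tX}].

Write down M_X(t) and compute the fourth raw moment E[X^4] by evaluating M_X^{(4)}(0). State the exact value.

E[X^4] = d^4M/dt^4 |_{t=0} = 105

M_X(t) = 1/√(1 - 2*t)
dM/dt = -1/(2*t*√(1 - 2*t) - √(1 - 2*t))
d^2M/dt^2 = 3/(4*t^2*√(1 - 2*t) - 4*t*√(1 - 2*t) + √(1 - 2*t))
d^3M/dt^3 = -15/(8*t^3*√(1 - 2*t) - 12*t^2*√(1 - 2*t) + 6*t*√(1 - 2*t) - √(1 - 2*t))
d^4M/dt^4 = 105/(16*t^4*√(1 - 2*t) - 32*t^3*√(1 - 2*t) + 24*t^2*√(1 - 2*t) - 8*t*√(1 - 2*t) + √(1 - 2*t))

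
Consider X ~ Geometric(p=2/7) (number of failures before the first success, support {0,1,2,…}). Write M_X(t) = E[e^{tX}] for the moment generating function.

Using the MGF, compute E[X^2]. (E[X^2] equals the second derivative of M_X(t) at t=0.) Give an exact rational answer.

E[X^2] = M′′(0) = 15

M_X(t) = 2/(7*(1 - 5*e^(t)/7))
M′(t) = 10*e^(t)/(25*e^(2*t) - 70*e^(t) + 49)
M′′(t) = (-50*e^(2*t) - 70*e^(t))/(125*e^(3*t) - 525*e^(2*t) + 735*e^(t) - 343)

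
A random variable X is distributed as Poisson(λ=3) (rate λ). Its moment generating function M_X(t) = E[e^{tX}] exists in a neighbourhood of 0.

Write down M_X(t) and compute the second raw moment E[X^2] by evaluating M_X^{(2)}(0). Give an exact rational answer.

E[X^2] = d^2M/dt^2 |_{t=0} = 12

M_X(t) = e^(3*e^(t) - 3)
dM/dt = 3*e^(-3)*e^(t)*e^(3*e^(t))
d^2M/dt^2 = (9*e^(2*t)*e^(3*e^(t)) + 3*e^(t)*e^(3*e^(t)))*e^(-3)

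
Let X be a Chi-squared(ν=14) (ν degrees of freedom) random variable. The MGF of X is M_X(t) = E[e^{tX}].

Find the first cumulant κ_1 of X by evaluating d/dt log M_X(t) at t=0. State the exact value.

M_X(t) = (1 - 2*t)^(-7)
K_X(t) = log M_X(t) = -7*log(1 - 2*t)
dK/dt = -14/(2*t - 1)

κ_1 = dK/dt |_{t=0} = 14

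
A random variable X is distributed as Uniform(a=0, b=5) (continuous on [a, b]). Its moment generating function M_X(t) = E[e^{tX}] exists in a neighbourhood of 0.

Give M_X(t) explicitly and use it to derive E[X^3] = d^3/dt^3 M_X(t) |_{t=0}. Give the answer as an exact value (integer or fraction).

M_X(t) = (e^(5*t) - 1)/(5*t)
M′(t) = (5*t*e^(5*t) - e^(5*t) + 1)/(5*t^2)
M′′(t) = (25*t^2*e^(5*t) - 10*t*e^(5*t) + 2*e^(5*t) - 2)/(5*t^3)
M′′′(t) = (125*t^3*e^(5*t) - 75*t^2*e^(5*t) + 30*t*e^(5*t) - 6*e^(5*t) + 6)/(5*t^4)

E[X^3] = M′′′(0) = 125/4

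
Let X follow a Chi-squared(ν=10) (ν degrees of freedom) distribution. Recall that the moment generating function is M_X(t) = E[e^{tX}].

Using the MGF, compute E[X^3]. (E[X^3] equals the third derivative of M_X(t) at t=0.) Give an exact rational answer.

E[X^3] = D^3[M](0) = 1680

M_X(t) = (1 - 2*t)^(-5)
D^3[M](t) = 1680/(256*t^8 - 1024*t^7 + 1792*t^6 - 1792*t^5 + 1120*t^4 - 448*t^3 + 112*t^2 - 16*t + 1)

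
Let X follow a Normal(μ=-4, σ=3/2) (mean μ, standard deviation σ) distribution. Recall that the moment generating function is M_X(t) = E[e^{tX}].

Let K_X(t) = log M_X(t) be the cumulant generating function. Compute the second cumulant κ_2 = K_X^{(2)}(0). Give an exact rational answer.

M_X(t) = e^(9*t^2/8 - 4*t)
K_X(t) = log M_X(t) = 9*t^2/8 - 4*t
D^2[K](t) = 9/4

κ_2 = D^2[K](0) = 9/4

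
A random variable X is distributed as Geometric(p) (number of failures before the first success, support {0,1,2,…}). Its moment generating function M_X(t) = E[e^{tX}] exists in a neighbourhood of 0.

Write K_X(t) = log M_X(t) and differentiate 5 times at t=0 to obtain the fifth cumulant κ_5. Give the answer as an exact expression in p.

κ_5 = d^5K/dt^5 |_{t=0} = (p^4 - 15*p^3 + 50*p^2 - 60*p + 24)/p^5

M_X(t) = p/(-(1 - p)*e^(t) + 1)
K_X(t) = log M_X(t) = log(p) - log(-(1 - p)*e^(t) + 1)
dK/dt = (-p*e^(t) + e^(t))/(p*e^(t) - e^(t) + 1)
d^2K/dt^2 = (-p*e^(t) + e^(t))/(p^2*e^(2*t) - 2*p*e^(2*t) + 2*p*e^(t) + e^(2*t) - 2*e^(t) + 1)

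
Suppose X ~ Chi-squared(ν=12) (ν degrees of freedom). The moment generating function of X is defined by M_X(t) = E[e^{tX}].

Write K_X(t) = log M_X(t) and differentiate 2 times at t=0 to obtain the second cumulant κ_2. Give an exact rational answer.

κ_2 = K^(2)(0) = 24

M_X(t) = (1 - 2*t)^(-6)
K_X(t) = log M_X(t) = -6*log(1 - 2*t)
K^(2)(t) = 24/(4*t^2 - 4*t + 1)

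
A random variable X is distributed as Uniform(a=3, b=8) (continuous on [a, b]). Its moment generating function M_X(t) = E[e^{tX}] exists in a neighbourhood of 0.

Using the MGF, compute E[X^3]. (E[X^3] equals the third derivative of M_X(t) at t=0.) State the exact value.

M_X(t) = (e^(8*t) - e^(3*t))/(5*t)
D^3[M](t) = (512*t^3*e^(8*t) - 27*t^3*e^(3*t) - 192*t^2*e^(8*t) + 27*t^2*e^(3*t) + 48*t*e^(8*t) - 18*t*e^(3*t) - 6*e^(8*t) + 6*e^(3*t))/(5*t^4)

E[X^3] = D^3[M](0) = 803/4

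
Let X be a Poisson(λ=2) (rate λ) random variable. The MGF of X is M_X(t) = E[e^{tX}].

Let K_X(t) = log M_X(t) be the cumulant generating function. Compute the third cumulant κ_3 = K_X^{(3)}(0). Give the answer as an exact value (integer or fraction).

M_X(t) = e^(2*e^(t) - 2)
K_X(t) = log M_X(t) = 2*e^(t) - 2
dK/dt = 2*e^(t)
d^2K/dt^2 = 2*e^(t)
d^3K/dt^3 = 2*e^(t)

κ_3 = d^3K/dt^3 |_{t=0} = 2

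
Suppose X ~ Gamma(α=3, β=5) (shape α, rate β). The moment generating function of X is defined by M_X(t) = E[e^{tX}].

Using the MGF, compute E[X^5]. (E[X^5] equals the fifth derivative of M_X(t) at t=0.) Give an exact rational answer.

E[X^5] = D^5[M](0) = 504/625

M_X(t) = 125/(5 - t)^3
D^5[M](t) = 315000/(t^8 - 40*t^7 + 700*t^6 - 7000*t^5 + 43750*t^4 - 175000*t^3 + 437500*t^2 - 625000*t + 390625)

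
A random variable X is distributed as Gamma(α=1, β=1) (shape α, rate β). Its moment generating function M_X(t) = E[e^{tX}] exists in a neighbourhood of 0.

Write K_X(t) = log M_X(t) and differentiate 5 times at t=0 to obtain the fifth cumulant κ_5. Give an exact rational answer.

κ_5 = d^5K/dt^5 |_{t=0} = 24

M_X(t) = 1/(1 - t)
K_X(t) = log M_X(t) = -log(1 - t)
dK/dt = -1/(t - 1)
d^2K/dt^2 = 1/(t^2 - 2*t + 1)
d^3K/dt^3 = -2/(t^3 - 3*t^2 + 3*t - 1)
d^4K/dt^4 = 6/(t^4 - 4*t^3 + 6*t^2 - 4*t + 1)
d^5K/dt^5 = -24/(t^5 - 5*t^4 + 10*t^3 - 10*t^2 + 5*t - 1)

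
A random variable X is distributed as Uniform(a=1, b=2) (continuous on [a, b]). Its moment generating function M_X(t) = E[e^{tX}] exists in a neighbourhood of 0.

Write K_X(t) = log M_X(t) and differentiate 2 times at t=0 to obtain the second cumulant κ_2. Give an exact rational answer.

M_X(t) = (e^(2*t) - e^(t))/t
K_X(t) = log M_X(t) = -log(t) + log(e^(2*t) - e^(t))
K^(2)(t) = (-t^2*e^(t) + e^(2*t) - 2*e^(t) + 1)/(t^2*e^(2*t) - 2*t^2*e^(t) + t^2)

κ_2 = K^(2)(0) = 1/12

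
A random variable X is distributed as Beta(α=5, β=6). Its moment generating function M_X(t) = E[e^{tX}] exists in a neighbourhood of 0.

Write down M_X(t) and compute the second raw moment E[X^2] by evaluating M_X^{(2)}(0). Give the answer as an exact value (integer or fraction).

E[X^2] = D^2[M](0) = 5/22

M_X(t) = ₁F₁(5; 11; t)
D^2[M](t) = 5*₁F₁(7; 13; t)/22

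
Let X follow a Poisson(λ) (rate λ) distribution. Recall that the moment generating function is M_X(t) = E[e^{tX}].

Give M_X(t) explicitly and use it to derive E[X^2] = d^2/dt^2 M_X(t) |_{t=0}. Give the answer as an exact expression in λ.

E[X^2] = d^2M/dt^2 |_{t=0} = λ*(λ + 1)

M_X(t) = e^(λ*(e^(t) - 1))
dM/dt = λ*e^(-λ)*e^(t)*e^(λ*e^(t))
d^2M/dt^2 = (λ^2*e^(2*t)*e^(λ*e^(t)) + λ*e^(t)*e^(λ*e^(t)))*e^(-λ)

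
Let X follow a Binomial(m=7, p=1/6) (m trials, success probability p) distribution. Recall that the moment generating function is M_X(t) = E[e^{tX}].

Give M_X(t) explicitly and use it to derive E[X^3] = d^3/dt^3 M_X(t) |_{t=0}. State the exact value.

E[X^3] = d^3M/dt^3 |_{t=0} = 203/36

M_X(t) = (e^(t)/6 + 5/6)^7
dM/dt = 7*e^(7*t)/279936 + 35*e^(6*t)/46656 + 875*e^(5*t)/93312 + 4375*e^(4*t)/69984 + 21875*e^(3*t)/93312 + 21875*e^(2*t)/46656 + 109375*e^(t)/279936
d^2M/dt^2 = 49*e^(7*t)/279936 + 35*e^(6*t)/7776 + 4375*e^(5*t)/93312 + 4375*e^(4*t)/17496 + 21875*e^(3*t)/31104 + 21875*e^(2*t)/23328 + 109375*e^(t)/279936
d^3M/dt^3 = 343*e^(7*t)/279936 + 35*e^(6*t)/1296 + 21875*e^(5*t)/93312 + 4375*e^(4*t)/4374 + 21875*e^(3*t)/10368 + 21875*e^(2*t)/11664 + 109375*e^(t)/279936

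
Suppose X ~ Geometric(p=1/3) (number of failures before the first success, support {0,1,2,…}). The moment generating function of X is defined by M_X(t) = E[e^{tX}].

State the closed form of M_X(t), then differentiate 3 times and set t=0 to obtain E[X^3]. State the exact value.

M_X(t) = 1/(3*(1 - 2*e^(t)/3))
M^(3)(t) = (8*e^(3*t) + 48*e^(2*t) + 18*e^(t))/(16*e^(4*t) - 96*e^(3*t) + 216*e^(2*t) - 216*e^(t) + 81)

E[X^3] = M^(3)(0) = 74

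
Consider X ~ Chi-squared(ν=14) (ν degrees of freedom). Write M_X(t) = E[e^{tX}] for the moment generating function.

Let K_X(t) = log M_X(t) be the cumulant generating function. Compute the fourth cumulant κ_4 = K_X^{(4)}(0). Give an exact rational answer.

κ_4 = D^4[K](0) = 672

M_X(t) = (1 - 2*t)^(-7)
K_X(t) = log M_X(t) = -7*log(1 - 2*t)
D^4[K](t) = 672/(16*t^4 - 32*t^3 + 24*t^2 - 8*t + 1)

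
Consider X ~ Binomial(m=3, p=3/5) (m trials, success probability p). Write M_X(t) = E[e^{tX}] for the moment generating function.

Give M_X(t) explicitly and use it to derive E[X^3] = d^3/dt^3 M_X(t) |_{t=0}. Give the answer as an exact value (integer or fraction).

M_X(t) = (3*e^(t)/5 + 2/5)^3
D^3[M](t) = 729*e^(3*t)/125 + 432*e^(2*t)/125 + 36*e^(t)/125

E[X^3] = D^3[M](0) = 1197/125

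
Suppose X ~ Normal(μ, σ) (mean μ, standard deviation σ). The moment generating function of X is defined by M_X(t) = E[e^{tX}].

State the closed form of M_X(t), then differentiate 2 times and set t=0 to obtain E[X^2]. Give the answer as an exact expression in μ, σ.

M_X(t) = e^(μ*t + σ^2*t^2/2)
M^(2)(t) = μ^2*e^(μ*t)*e^(σ^2*t^2/2) + 2*μ*σ^2*t*e^(μ*t)*e^(σ^2*t^2/2) + σ^4*t^2*e^(μ*t)*e^(σ^2*t^2/2) + σ^2*e^(μ*t)*e^(σ^2*t^2/2)

E[X^2] = M^(2)(0) = μ^2 + σ^2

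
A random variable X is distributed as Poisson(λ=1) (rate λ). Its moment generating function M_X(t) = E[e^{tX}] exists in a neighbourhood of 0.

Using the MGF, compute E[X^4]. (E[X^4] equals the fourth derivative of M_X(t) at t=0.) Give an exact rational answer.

M_X(t) = e^(e^(t) - 1)
dM/dt = e^(-1)*e^(t)*e^(e^(t))
d^2M/dt^2 = (e^(2*t)*e^(e^(t)) + e^(t)*e^(e^(t)))*e^(-1)
d^3M/dt^3 = (e^(3*t)*e^(e^(t)) + 3*e^(2*t)*e^(e^(t)) + e^(t)*e^(e^(t)))*e^(-1)
d^4M/dt^4 = (e^(4*t)*e^(e^(t)) + 6*e^(3*t)*e^(e^(t)) + 7*e^(2*t)*e^(e^(t)) + e^(t)*e^(e^(t)))*e^(-1)

E[X^4] = d^4M/dt^4 |_{t=0} = 15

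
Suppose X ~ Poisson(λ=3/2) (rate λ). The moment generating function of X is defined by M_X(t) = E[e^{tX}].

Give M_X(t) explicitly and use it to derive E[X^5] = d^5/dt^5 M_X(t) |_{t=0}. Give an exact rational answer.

E[X^5] = M^(5)(0) = 5691/32

M_X(t) = e^(3*e^(t)/2 - 3/2)
M^(5)(t) = (243*e^(5*t)*e^(3*e^(t)/2) + 1620*e^(4*t)*e^(3*e^(t)/2) + 2700*e^(3*t)*e^(3*e^(t)/2) + 1080*e^(2*t)*e^(3*e^(t)/2) + 48*e^(t)*e^(3*e^(t)/2))*e^(-3/2)/32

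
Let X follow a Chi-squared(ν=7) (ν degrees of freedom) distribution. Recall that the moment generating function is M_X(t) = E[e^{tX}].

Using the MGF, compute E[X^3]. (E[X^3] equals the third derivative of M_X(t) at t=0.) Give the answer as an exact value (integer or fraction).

E[X^3] = M^(3)(0) = 693

M_X(t) = (1 - 2*t)^(-7/2)
M^(3)(t) = 693/(64*t^6*√(1 - 2*t) - 192*t^5*√(1 - 2*t) + 240*t^4*√(1 - 2*t) - 160*t^3*√(1 - 2*t) + 60*t^2*√(1 - 2*t) - 12*t*√(1 - 2*t) + √(1 - 2*t))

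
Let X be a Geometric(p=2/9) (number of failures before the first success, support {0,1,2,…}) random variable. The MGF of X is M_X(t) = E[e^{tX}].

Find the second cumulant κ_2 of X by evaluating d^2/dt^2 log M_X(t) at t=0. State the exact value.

κ_2 = K′′(0) = 63/4

M_X(t) = 2/(9*(1 - 7*e^(t)/9))
K_X(t) = log M_X(t) = -log(1 - 7*e^(t)/9) - 2*log(3) + log(2)
K′(t) = -7*e^(t)/(7*e^(t) - 9)
K′′(t) = 63*e^(t)/(49*e^(2*t) - 126*e^(t) + 81)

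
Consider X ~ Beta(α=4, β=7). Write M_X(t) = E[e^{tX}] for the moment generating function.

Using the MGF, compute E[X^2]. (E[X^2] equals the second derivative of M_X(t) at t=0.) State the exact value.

E[X^2] = D^2[M](0) = 5/33

M_X(t) = ₁F₁(4; 11; t)
D^2[M](t) = 5*₁F₁(6; 13; t)/33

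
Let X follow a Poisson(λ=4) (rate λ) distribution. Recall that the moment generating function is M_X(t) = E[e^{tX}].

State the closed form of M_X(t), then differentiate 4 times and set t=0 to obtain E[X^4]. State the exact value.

E[X^4] = d^4M/dt^4 |_{t=0} = 756

M_X(t) = e^(4*e^(t) - 4)
dM/dt = 4*e^(-4)*e^(t)*e^(4*e^(t))
d^2M/dt^2 = (16*e^(2*t)*e^(4*e^(t)) + 4*e^(t)*e^(4*e^(t)))*e^(-4)
d^3M/dt^3 = (64*e^(3*t)*e^(4*e^(t)) + 48*e^(2*t)*e^(4*e^(t)) + 4*e^(t)*e^(4*e^(t)))*e^(-4)
d^4M/dt^4 = (256*e^(4*t)*e^(4*e^(t)) + 384*e^(3*t)*e^(4*e^(t)) + 112*e^(2*t)*e^(4*e^(t)) + 4*e^(t)*e^(4*e^(t)))*e^(-4)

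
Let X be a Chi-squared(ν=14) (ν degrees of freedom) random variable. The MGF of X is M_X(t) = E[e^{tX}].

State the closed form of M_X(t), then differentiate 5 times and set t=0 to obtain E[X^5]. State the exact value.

M_X(t) = (1 - 2*t)^(-7)
D^5[M](t) = 1774080/(4096*t^12 - 24576*t^11 + 67584*t^10 - 112640*t^9 + 126720*t^8 - 101376*t^7 + 59136*t^6 - 25344*t^5 + 7920*t^4 - 1760*t^3 + 264*t^2 - 24*t + 1)

E[X^5] = D^5[M](0) = 1774080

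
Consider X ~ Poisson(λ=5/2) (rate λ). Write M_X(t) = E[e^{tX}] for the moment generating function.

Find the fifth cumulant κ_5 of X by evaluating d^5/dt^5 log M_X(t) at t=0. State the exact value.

M_X(t) = e^(5*e^(t)/2 - 5/2)
K_X(t) = log M_X(t) = 5*e^(t)/2 - 5/2
dK/dt = 5*e^(t)/2
d^2K/dt^2 = 5*e^(t)/2
d^3K/dt^3 = 5*e^(t)/2
d^4K/dt^4 = 5*e^(t)/2
d^5K/dt^5 = 5*e^(t)/2

κ_5 = d^5K/dt^5 |_{t=0} = 5/2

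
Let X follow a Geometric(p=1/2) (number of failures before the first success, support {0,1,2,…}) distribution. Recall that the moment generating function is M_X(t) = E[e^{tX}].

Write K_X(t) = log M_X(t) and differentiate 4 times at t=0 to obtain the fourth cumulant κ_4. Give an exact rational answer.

κ_4 = K′′′′(0) = 26

M_X(t) = 1/(2*(1 - e^(t)/2))
K_X(t) = log M_X(t) = -log(1 - e^(t)/2) - log(2)
K′(t) = -e^(t)/(e^(t) - 2)
K′′(t) = 2*e^(t)/(e^(2*t) - 4*e^(t) + 4)
K′′′(t) = (-2*e^(2*t) - 4*e^(t))/(e^(3*t) - 6*e^(2*t) + 12*e^(t) - 8)
K′′′′(t) = (2*e^(3*t) + 16*e^(2*t) + 8*e^(t))/(e^(4*t) - 8*e^(3*t) + 24*e^(2*t) - 32*e^(t) + 16)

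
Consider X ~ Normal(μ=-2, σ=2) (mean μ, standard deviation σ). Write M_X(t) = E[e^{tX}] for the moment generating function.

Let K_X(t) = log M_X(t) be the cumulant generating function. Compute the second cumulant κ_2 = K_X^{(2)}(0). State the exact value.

M_X(t) = e^(2*t^2 - 2*t)
K_X(t) = log M_X(t) = 2*t^2 - 2*t
K′(t) = 4*t - 2
K′′(t) = 4

κ_2 = K′′(0) = 4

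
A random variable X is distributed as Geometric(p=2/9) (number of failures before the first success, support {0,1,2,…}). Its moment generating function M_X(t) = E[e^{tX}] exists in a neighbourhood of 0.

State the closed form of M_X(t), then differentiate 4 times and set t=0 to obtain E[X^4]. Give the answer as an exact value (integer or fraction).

E[X^4] = M′′′′(0) = 5320

M_X(t) = 2/(9*(1 - 7*e^(t)/9))
M′(t) = 14*e^(t)/(49*e^(2*t) - 126*e^(t) + 81)
M′′(t) = (-98*e^(2*t) - 126*e^(t))/(343*e^(3*t) - 1323*e^(2*t) + 1701*e^(t) - 729)
M′′′(t) = (686*e^(3*t) + 3528*e^(2*t) + 1134*e^(t))/(2401*e^(4*t) - 12348*e^(3*t) + 23814*e^(2*t) - 20412*e^(t) + 6561)
M′′′′(t) = (-4802*e^(4*t) - 67914*e^(3*t) - 87318*e^(2*t) - 10206*e^(t))/(16807*e^(5*t) - 108045*e^(4*t) + 277830*e^(3*t) - 357210*e^(2*t) + 229635*e^(t) - 59049)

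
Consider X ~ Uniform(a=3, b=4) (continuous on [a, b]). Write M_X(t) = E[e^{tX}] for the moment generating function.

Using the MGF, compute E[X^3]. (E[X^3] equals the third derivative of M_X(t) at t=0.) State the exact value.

E[X^3] = D^3[M](0) = 175/4

M_X(t) = (e^(4*t) - e^(3*t))/t
D^3[M](t) = (64*t^3*e^(4*t) - 27*t^3*e^(3*t) - 48*t^2*e^(4*t) + 27*t^2*e^(3*t) + 24*t*e^(4*t) - 18*t*e^(3*t) - 6*e^(4*t) + 6*e^(3*t))/t^4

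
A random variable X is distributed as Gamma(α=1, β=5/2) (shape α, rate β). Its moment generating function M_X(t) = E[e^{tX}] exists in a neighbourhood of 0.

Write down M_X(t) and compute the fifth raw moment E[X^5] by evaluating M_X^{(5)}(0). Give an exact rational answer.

M_X(t) = 5/(2*(5/2 - t))
M^(5)(t) = 19200/(64*t^6 - 960*t^5 + 6000*t^4 - 20000*t^3 + 37500*t^2 - 37500*t + 15625)

E[X^5] = M^(5)(0) = 768/625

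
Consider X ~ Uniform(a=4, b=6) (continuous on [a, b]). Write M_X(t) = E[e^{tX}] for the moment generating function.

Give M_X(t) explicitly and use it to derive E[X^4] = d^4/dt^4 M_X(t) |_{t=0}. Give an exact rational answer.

E[X^4] = d^4M/dt^4 |_{t=0} = 3376/5

M_X(t) = (e^(6*t) - e^(4*t))/(2*t)
dM/dt = (6*t*e^(6*t) - 4*t*e^(4*t) - e^(6*t) + e^(4*t))/(2*t^2)
d^2M/dt^2 = (18*t^2*e^(6*t) - 8*t^2*e^(4*t) - 6*t*e^(6*t) + 4*t*e^(4*t) + e^(6*t) - e^(4*t))/t^3
d^3M/dt^3 = (108*t^3*e^(6*t) - 32*t^3*e^(4*t) - 54*t^2*e^(6*t) + 24*t^2*e^(4*t) + 18*t*e^(6*t) - 12*t*e^(4*t) - 3*e^(6*t) + 3*e^(4*t))/t^4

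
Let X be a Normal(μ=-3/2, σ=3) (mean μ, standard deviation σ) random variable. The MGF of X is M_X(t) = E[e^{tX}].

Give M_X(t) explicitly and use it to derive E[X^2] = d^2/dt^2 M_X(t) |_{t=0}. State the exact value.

M_X(t) = e^(9*t^2/2 - 3*t/2)
dM/dt = 9*t*e^(-3*t/2)*e^(9*t^2/2) - 3*e^(-3*t/2)*e^(9*t^2/2)/2
d^2M/dt^2 = (324*t^2*e^(9*t^2/2) - 108*t*e^(9*t^2/2) + 45*e^(9*t^2/2))*e^(-3*t/2)/4

E[X^2] = d^2M/dt^2 |_{t=0} = 45/4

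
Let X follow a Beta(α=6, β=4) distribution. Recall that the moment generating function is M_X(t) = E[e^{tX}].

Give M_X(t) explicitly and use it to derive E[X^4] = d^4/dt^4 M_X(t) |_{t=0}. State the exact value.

E[X^4] = D^4[M](0) = 126/715

M_X(t) = ₁F₁(6; 10; t)
D^4[M](t) = 126*₁F₁(10; 14; t)/715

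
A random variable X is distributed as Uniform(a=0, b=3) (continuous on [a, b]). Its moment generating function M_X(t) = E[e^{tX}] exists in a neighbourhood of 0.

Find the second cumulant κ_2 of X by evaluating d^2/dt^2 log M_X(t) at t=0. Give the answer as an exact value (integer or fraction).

κ_2 = D^2[K](0) = 3/4

M_X(t) = (e^(3*t) - 1)/(3*t)
K_X(t) = log M_X(t) = -log(t) + log(e^(3*t) - 1) - log(3)
D^2[K](t) = (-9*t^2*e^(3*t) + e^(6*t) - 2*e^(3*t) + 1)/(t^2*e^(6*t) - 2*t^2*e^(3*t) + t^2)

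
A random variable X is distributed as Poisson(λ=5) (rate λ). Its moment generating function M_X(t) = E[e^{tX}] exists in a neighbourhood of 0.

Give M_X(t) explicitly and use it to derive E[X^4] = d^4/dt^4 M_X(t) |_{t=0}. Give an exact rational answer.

E[X^4] = M′′′′(0) = 1555

M_X(t) = e^(5*e^(t) - 5)
M′(t) = 5*e^(-5)*e^(t)*e^(5*e^(t))
M′′(t) = (25*e^(2*t)*e^(5*e^(t)) + 5*e^(t)*e^(5*e^(t)))*e^(-5)
M′′′(t) = (125*e^(3*t)*e^(5*e^(t)) + 75*e^(2*t)*e^(5*e^(t)) + 5*e^(t)*e^(5*e^(t)))*e^(-5)
M′′′′(t) = (625*e^(4*t)*e^(5*e^(t)) + 750*e^(3*t)*e^(5*e^(t)) + 175*e^(2*t)*e^(5*e^(t)) + 5*e^(t)*e^(5*e^(t)))*e^(-5)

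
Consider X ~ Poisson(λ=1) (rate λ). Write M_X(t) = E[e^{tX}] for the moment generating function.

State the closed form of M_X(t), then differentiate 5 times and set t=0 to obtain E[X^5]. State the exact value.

E[X^5] = M′′′′′(0) = 52

M_X(t) = e^(e^(t) - 1)
M′(t) = e^(-1)*e^(t)*e^(e^(t))
M′′(t) = (e^(2*t)*e^(e^(t)) + e^(t)*e^(e^(t)))*e^(-1)
M′′′(t) = (e^(3*t)*e^(e^(t)) + 3*e^(2*t)*e^(e^(t)) + e^(t)*e^(e^(t)))*e^(-1)
M′′′′(t) = (e^(4*t)*e^(e^(t)) + 6*e^(3*t)*e^(e^(t)) + 7*e^(2*t)*e^(e^(t)) + e^(t)*e^(e^(t)))*e^(-1)
M′′′′′(t) = (e^(5*t)*e^(e^(t)) + 10*e^(4*t)*e^(e^(t)) + 25*e^(3*t)*e^(e^(t)) + 15*e^(2*t)*e^(e^(t)) + e^(t)*e^(e^(t)))*e^(-1)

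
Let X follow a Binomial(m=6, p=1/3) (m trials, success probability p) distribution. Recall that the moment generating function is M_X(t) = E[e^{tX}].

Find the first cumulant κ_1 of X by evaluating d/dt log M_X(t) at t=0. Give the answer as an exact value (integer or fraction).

M_X(t) = (e^(t)/3 + 2/3)^6
K_X(t) = log M_X(t) = 6*log(e^(t)/3 + 2/3)
dK/dt = 6*e^(t)/(e^(t) + 2)

κ_1 = dK/dt |_{t=0} = 2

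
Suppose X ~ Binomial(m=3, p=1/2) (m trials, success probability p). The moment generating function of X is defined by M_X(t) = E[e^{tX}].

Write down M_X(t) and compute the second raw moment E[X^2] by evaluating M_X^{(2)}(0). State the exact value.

E[X^2] = M^(2)(0) = 3

M_X(t) = (e^(t)/2 + 1/2)^3
M^(2)(t) = 9*e^(3*t)/8 + 3*e^(2*t)/2 + 3*e^(t)/8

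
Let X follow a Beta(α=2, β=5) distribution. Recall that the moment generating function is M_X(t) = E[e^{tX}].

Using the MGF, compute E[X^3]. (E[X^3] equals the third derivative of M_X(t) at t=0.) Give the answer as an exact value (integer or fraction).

E[X^3] = M′′′(0) = 1/21

M_X(t) = ₁F₁(2; 7; t)
M′(t) = 2*₁F₁(3; 8; t)/7
M′′(t) = 3*₁F₁(4; 9; t)/28
M′′′(t) = ₁F₁(5; 10; t)/21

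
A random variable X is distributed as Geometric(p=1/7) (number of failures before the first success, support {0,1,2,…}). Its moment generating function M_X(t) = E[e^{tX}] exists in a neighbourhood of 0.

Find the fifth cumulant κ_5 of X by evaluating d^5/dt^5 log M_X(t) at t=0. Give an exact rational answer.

M_X(t) = 1/(7*(1 - 6*e^(t)/7))
K_X(t) = log M_X(t) = -log(1 - 6*e^(t)/7) - log(7)
K^(5)(t) = (-9072*e^(4*t) - 116424*e^(3*t) - 135828*e^(2*t) - 14406*e^(t))/(7776*e^(5*t) - 45360*e^(4*t) + 105840*e^(3*t) - 123480*e^(2*t) + 72030*e^(t) - 16807)

κ_5 = K^(5)(0) = 275730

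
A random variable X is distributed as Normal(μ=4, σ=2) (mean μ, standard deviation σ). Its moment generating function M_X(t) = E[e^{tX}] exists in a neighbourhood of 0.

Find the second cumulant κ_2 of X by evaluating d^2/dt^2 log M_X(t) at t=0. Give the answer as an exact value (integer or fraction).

M_X(t) = e^(2*t^2 + 4*t)
K_X(t) = log M_X(t) = 2*t^2 + 4*t
K′(t) = 4*t + 4
K′′(t) = 4

κ_2 = K′′(0) = 4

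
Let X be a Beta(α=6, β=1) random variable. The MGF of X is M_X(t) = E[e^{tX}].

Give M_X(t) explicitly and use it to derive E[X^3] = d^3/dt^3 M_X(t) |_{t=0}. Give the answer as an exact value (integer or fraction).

E[X^3] = M′′′(0) = 2/3

M_X(t) = ₁F₁(6; 7; t)
M′(t) = 6*₁F₁(7; 8; t)/7
M′′(t) = 3*₁F₁(8; 9; t)/4
M′′′(t) = 2*₁F₁(9; 10; t)/3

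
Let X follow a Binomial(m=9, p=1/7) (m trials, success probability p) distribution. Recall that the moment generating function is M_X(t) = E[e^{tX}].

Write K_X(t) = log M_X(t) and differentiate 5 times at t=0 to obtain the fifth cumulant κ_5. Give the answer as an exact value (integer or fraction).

M_X(t) = (e^(t)/7 + 6/7)^9
K_X(t) = log M_X(t) = 9*log(e^(t)/7 + 6/7)
K′(t) = 9*e^(t)/(e^(t) + 6)
K′′(t) = 54*e^(t)/(e^(2*t) + 12*e^(t) + 36)
K′′′(t) = (-54*e^(2*t) + 324*e^(t))/(e^(3*t) + 18*e^(2*t) + 108*e^(t) + 216)
K′′′′(t) = (54*e^(3*t) - 1296*e^(2*t) + 1944*e^(t))/(e^(4*t) + 24*e^(3*t) + 216*e^(2*t) + 864*e^(t) + 1296)
K′′′′′(t) = (-54*e^(4*t) + 3564*e^(3*t) - 21384*e^(2*t) + 11664*e^(t))/(e^(5*t) + 30*e^(4*t) + 360*e^(3*t) + 2160*e^(2*t) + 6480*e^(t) + 7776)

κ_5 = K′′′′′(0) = -6210/16807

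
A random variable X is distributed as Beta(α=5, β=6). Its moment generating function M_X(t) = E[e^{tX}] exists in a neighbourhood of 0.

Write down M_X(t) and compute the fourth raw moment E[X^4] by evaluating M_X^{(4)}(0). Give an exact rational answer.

E[X^4] = D^4[M](0) = 10/143

M_X(t) = ₁F₁(5; 11; t)
D^4[M](t) = 10*₁F₁(9; 15; t)/143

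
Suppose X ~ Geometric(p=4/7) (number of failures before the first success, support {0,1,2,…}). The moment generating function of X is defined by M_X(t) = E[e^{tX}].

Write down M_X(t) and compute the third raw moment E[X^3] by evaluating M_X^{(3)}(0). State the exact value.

M_X(t) = 4/(7*(1 - 3*e^(t)/7))
dM/dt = 12*e^(t)/(9*e^(2*t) - 42*e^(t) + 49)
d^2M/dt^2 = (-36*e^(2*t) - 84*e^(t))/(27*e^(3*t) - 189*e^(2*t) + 441*e^(t) - 343)
d^3M/dt^3 = (108*e^(3*t) + 1008*e^(2*t) + 588*e^(t))/(81*e^(4*t) - 756*e^(3*t) + 2646*e^(2*t) - 4116*e^(t) + 2401)

E[X^3] = d^3M/dt^3 |_{t=0} = 213/32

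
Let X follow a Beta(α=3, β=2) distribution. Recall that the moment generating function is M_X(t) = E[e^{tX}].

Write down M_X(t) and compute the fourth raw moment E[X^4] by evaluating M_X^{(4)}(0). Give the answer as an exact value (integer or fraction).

E[X^4] = M′′′′(0) = 3/14

M_X(t) = ₁F₁(3; 5; t)
M′(t) = 3*₁F₁(4; 6; t)/5
M′′(t) = 2*₁F₁(5; 7; t)/5
M′′′(t) = 2*₁F₁(6; 8; t)/7
M′′′′(t) = 3*₁F₁(7; 9; t)/14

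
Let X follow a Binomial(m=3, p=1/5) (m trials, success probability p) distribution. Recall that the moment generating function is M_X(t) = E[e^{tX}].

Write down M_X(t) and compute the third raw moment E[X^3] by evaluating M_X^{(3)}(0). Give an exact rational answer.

E[X^3] = d^3M/dt^3 |_{t=0} = 171/125

M_X(t) = (e^(t)/5 + 4/5)^3
dM/dt = 3*e^(3*t)/125 + 24*e^(2*t)/125 + 48*e^(t)/125
d^2M/dt^2 = 9*e^(3*t)/125 + 48*e^(2*t)/125 + 48*e^(t)/125
d^3M/dt^3 = 27*e^(3*t)/125 + 96*e^(2*t)/125 + 48*e^(t)/125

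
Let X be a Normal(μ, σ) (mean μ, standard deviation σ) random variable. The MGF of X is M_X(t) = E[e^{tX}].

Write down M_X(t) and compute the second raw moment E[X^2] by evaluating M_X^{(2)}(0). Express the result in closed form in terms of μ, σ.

M_X(t) = e^(μ*t + σ^2*t^2/2)
D^2[M](t) = μ^2*e^(μ*t)*e^(σ^2*t^2/2) + 2*μ*σ^2*t*e^(μ*t)*e^(σ^2*t^2/2) + σ^4*t^2*e^(μ*t)*e^(σ^2*t^2/2) + σ^2*e^(μ*t)*e^(σ^2*t^2/2)

E[X^2] = D^2[M](0) = μ^2 + σ^2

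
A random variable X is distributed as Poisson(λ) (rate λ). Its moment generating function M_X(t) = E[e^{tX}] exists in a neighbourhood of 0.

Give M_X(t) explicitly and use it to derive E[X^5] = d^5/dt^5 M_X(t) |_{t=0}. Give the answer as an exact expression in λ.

M_X(t) = e^(λ*(e^(t) - 1))
D^5[M](t) = (λ^5*e^(5*t)*e^(λ*e^(t)) + 10*λ^4*e^(4*t)*e^(λ*e^(t)) + 25*λ^3*e^(3*t)*e^(λ*e^(t)) + 15*λ^2*e^(2*t)*e^(λ*e^(t)) + λ*e^(t)*e^(λ*e^(t)))*e^(-λ)

E[X^5] = D^5[M](0) = λ*(λ^4 + 10*λ^3 + 25*λ^2 + 15*λ + 1)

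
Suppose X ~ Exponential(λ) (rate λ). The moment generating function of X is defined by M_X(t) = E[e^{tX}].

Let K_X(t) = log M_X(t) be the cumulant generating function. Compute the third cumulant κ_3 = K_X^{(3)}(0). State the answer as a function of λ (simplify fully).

κ_3 = d^3K/dt^3 |_{t=0} = 2/λ^3

M_X(t) = λ/(λ - t)
K_X(t) = log M_X(t) = log(λ) - log(λ - t)
dK/dt = -1/(-λ + t)
d^2K/dt^2 = 1/(λ^2 - 2*λ*t + t^2)
d^3K/dt^3 = -2/(-λ^3 + 3*λ^2*t - 3*λ*t^2 + t^3)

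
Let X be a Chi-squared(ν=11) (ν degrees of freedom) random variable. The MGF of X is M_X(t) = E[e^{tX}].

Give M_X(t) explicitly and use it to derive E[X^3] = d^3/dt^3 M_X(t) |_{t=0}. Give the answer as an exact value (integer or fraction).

M_X(t) = (1 - 2*t)^(-11/2)

E[X^3] = D^3[M](0) = 2145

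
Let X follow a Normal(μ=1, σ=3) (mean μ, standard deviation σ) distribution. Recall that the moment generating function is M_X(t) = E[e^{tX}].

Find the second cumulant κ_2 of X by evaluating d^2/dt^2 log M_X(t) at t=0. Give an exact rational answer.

M_X(t) = e^(9*t^2/2 + t)
K_X(t) = log M_X(t) = 9*t^2/2 + t
K′(t) = 9*t + 1
K′′(t) = 9

κ_2 = K′′(0) = 9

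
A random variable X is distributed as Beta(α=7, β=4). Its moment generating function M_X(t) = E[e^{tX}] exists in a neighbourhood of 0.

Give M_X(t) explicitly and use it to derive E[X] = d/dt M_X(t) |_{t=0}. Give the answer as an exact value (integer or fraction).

M_X(t) = ₁F₁(7; 11; t)
D[M](t) = 7*₁F₁(8; 12; t)/11

E[X] = D[M](0) = 7/11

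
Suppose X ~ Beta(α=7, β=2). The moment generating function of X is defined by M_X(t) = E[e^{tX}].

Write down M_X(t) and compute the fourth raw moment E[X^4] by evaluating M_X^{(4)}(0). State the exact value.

M_X(t) = ₁F₁(7; 9; t)
D^4[M](t) = 14*₁F₁(11; 13; t)/33

E[X^4] = D^4[M](0) = 14/33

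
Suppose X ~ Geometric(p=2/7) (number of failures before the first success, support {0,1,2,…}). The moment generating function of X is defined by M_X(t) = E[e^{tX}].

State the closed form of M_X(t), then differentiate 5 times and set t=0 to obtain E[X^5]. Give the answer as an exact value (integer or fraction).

M_X(t) = 2/(7*(1 - 5*e^(t)/7))
dM/dt = 10*e^(t)/(25*e^(2*t) - 70*e^(t) + 49)
d^2M/dt^2 = (-50*e^(2*t) - 70*e^(t))/(125*e^(3*t) - 525*e^(2*t) + 735*e^(t) - 343)
d^3M/dt^3 = (250*e^(3*t) + 1400*e^(2*t) + 490*e^(t))/(625*e^(4*t) - 3500*e^(3*t) + 7350*e^(2*t) - 6860*e^(t) + 2401)
d^4M/dt^4 = (-1250*e^(4*t) - 19250*e^(3*t) - 26950*e^(2*t) - 3430*e^(t))/(3125*e^(5*t) - 21875*e^(4*t) + 61250*e^(3*t) - 85750*e^(2*t) + 60025*e^(t) - 16807)

E[X^5] = d^5M/dt^5 |_{t=0} = 47255/2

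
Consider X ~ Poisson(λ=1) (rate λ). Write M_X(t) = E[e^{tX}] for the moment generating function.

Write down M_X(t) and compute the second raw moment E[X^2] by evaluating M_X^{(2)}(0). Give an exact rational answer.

M_X(t) = e^(e^(t) - 1)
dM/dt = e^(-1)*e^(t)*e^(e^(t))
d^2M/dt^2 = (e^(2*t)*e^(e^(t)) + e^(t)*e^(e^(t)))*e^(-1)

E[X^2] = d^2M/dt^2 |_{t=0} = 2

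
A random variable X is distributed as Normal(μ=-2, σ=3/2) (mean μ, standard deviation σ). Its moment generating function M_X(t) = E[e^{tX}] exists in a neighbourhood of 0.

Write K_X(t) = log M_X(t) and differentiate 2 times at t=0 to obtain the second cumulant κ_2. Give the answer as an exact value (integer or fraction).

κ_2 = d^2K/dt^2 |_{t=0} = 9/4

M_X(t) = e^(9*t^2/8 - 2*t)
K_X(t) = log M_X(t) = 9*t^2/8 - 2*t
dK/dt = 9*t/4 - 2
d^2K/dt^2 = 9/4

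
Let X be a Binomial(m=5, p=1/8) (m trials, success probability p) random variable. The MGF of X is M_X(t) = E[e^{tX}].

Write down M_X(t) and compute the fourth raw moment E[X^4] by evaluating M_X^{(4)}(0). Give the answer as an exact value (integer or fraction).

M_X(t) = (e^(t)/8 + 7/8)^5
dM/dt = 5*e^(5*t)/32768 + 35*e^(4*t)/8192 + 735*e^(3*t)/16384 + 1715*e^(2*t)/8192 + 12005*e^(t)/32768
d^2M/dt^2 = 25*e^(5*t)/32768 + 35*e^(4*t)/2048 + 2205*e^(3*t)/16384 + 1715*e^(2*t)/4096 + 12005*e^(t)/32768
d^3M/dt^3 = 125*e^(5*t)/32768 + 35*e^(4*t)/512 + 6615*e^(3*t)/16384 + 1715*e^(2*t)/2048 + 12005*e^(t)/32768
d^4M/dt^4 = 625*e^(5*t)/32768 + 35*e^(4*t)/128 + 19845*e^(3*t)/16384 + 1715*e^(2*t)/1024 + 12005*e^(t)/32768

E[X^4] = d^4M/dt^4 |_{t=0} = 1815/512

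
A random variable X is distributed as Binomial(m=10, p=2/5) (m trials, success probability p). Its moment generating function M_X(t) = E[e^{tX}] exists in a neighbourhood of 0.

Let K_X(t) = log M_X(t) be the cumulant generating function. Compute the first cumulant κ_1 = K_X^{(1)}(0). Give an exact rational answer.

M_X(t) = (2*e^(t)/5 + 3/5)^10
K_X(t) = log M_X(t) = 10*log(2*e^(t)/5 + 3/5)
dK/dt = 20*e^(t)/(2*e^(t) + 3)

κ_1 = dK/dt |_{t=0} = 4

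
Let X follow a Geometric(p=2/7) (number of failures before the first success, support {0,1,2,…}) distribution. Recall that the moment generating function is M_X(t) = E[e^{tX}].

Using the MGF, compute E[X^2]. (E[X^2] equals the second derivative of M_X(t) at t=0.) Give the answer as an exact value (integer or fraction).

E[X^2] = d^2M/dt^2 |_{t=0} = 15

M_X(t) = 2/(7*(1 - 5*e^(t)/7))
dM/dt = 10*e^(t)/(25*e^(2*t) - 70*e^(t) + 49)
d^2M/dt^2 = (-50*e^(2*t) - 70*e^(t))/(125*e^(3*t) - 525*e^(2*t) + 735*e^(t) - 343)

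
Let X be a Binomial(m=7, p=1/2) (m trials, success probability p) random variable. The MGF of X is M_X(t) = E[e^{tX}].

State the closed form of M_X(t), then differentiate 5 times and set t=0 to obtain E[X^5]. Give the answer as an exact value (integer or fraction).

M_X(t) = (e^(t)/2 + 1/2)^7
M′(t) = 7*e^(7*t)/128 + 21*e^(6*t)/64 + 105*e^(5*t)/128 + 35*e^(4*t)/32 + 105*e^(3*t)/128 + 21*e^(2*t)/64 + 7*e^(t)/128
M′′(t) = 49*e^(7*t)/128 + 63*e^(6*t)/32 + 525*e^(5*t)/128 + 35*e^(4*t)/8 + 315*e^(3*t)/128 + 21*e^(2*t)/32 + 7*e^(t)/128
M′′′(t) = 343*e^(7*t)/128 + 189*e^(6*t)/16 + 2625*e^(5*t)/128 + 35*e^(4*t)/2 + 945*e^(3*t)/128 + 21*e^(2*t)/16 + 7*e^(t)/128
M′′′′(t) = 2401*e^(7*t)/128 + 567*e^(6*t)/8 + 13125*e^(5*t)/128 + 70*e^(4*t) + 2835*e^(3*t)/128 + 21*e^(2*t)/8 + 7*e^(t)/128
M′′′′′(t) = 16807*e^(7*t)/128 + 1701*e^(6*t)/4 + 65625*e^(5*t)/128 + 280*e^(4*t) + 8505*e^(3*t)/128 + 21*e^(2*t)/4 + 7*e^(t)/128

E[X^5] = M′′′′′(0) = 1421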